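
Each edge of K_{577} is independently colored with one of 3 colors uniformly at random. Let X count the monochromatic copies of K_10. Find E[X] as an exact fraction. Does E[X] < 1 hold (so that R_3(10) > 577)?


E[X] = C(577, 10) · 3^{1 − 45} = 1042166760920175198880 · 3^{−44} = 1042166760920175198880/984770902183611232881.
As a reduced fraction: E[X] = 1042166760920175198880/984770902183611232881 ≈ 1.058283.
Is E[X] < 1? NO.
Since E[X] ≥ 1, the first-moment bound is inconclusive at n = 577; it does NOT by itself certify R_3(10) > 577.

E[X] = 1042166760920175198880/984770902183611232881 ≈ 1.058283; E[X] ≥ 1; first-moment method inconclusive here.


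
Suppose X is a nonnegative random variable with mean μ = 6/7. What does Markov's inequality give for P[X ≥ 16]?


μ = E[X] = 6/7, a = 16.
Markov: P[X ≥ 16] ≤ μ/a = (6/7)/16 = 3/56.
Numerically: ≈ 0.0536.
(Since a = 16 > μ = 0.8571, the bound 3/56 is < 1 and informative.)

P[X ≥ 16] ≤ 3/56 ≈ 0.0536.


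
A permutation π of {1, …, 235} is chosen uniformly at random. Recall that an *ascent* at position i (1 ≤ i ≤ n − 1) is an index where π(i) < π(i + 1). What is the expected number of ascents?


Write X = Σ X_I over i = 1, …, 234, with X_I the indicator of one ascent.
There are 234 indicators.
For each fixed i, the pair (π(i), π(i+1)) is a uniformly random ordered pair of distinct values from {1, …, 235}; by symmetry P[π(i) < π(i+1)] = 1/2.
By linearity: E[X] = 234 · (1/2) = (235 − 1) · (1/2) = 117 ≈ 117.00000.

E[X] = 117 = 117.00000.


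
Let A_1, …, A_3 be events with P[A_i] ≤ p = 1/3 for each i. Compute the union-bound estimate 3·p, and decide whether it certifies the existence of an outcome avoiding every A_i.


Union bound: P[∪_{i=1}^{3} A_i] ≤ Σ_i P[A_i] ≤ 3·p = 3·(1/3) = 1.
Numerically: 1 ≈ 1.0000000.
Is 1 < 1? NO.
Since the bound 1 is ≥ 1, the union bound is uninformative here; it does NOT by itself certify existence.

3·p = 1 ≈ 1.0000000; existence NOT certified by the union bound.


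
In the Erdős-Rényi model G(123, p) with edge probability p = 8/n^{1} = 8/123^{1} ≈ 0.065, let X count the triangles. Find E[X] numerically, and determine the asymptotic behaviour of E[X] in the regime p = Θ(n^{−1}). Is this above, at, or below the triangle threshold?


Number of potential triangles: C(123, 3) = 302621.
Each occurs with probability p³ ≈ (0.065)³ ≈ 2.75141e-04.
By linearity: E[X] = C(123, 3)·p³ ≈ 302621 · 2.75141e-04 ≈ 83.263.
Here α = 1, so p = 8/n is exactly at the triangle threshold p ~ 1/n. Asymptotically E[X] → c³/6 = 8³/6 = 256/3 ≈ 85.333, a bounded constant. In this regime the triangle count is asymptotically Poisson(c³/6).

E[X] ≈ 83.263; in regime p = Θ(1/n^{1}) E[X] stays bounded (at the triangle threshold p ~ 1/n).


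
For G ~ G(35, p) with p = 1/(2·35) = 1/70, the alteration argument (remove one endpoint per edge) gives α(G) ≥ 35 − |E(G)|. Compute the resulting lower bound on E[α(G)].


E[|E(G)|] = C(35, 2)·p = 595 · (1/70) = 17/2.
E[α(G)] ≥ n − E[|E(G)|] = 35 − 17/2 = 53/2.
Numerically: ≈ 26.50000.
(This is only a lower bound; the true E[α(G)] may be larger.)

E[α(G)] ≥ 53/2 ≈ 26.50000.


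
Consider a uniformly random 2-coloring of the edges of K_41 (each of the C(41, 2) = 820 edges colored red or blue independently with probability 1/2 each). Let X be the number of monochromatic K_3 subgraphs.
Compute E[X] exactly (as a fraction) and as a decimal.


Let X = Σ_S X_S over the C(41, 3) = 10660 subsets S of size 3, where X_S = 1 if the K_3 on S is monochromatic.
For a fixed S, the K_3 on S has C(3, 2) = 3 edges. P[all 3 edges red] = (1/2)^3, and likewise for blue, so P[monochromatic] = 2·(1/2)^3 = 2^{1 − 3} = 1/4.
By linearity: E[X] = C(41, 3) · 2^{1 − 3} = 10660 · 1/4 = 2665.
Numerically: E[X] ≈ 2665.000.

E[X] = C(41,3)·2^(1−C(3,2)) = 2665 ≈ 2665.000.


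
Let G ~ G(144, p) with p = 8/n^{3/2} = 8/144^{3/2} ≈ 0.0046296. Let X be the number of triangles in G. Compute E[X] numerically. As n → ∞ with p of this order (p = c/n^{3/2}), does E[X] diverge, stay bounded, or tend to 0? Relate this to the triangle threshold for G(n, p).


Number of potential triangles: C(144, 3) = 487344.
Each occurs with probability p³ ≈ (0.0046296)³ ≈ 9.9229030e-08.
By linearity: E[X] = C(144, 3)·p³ ≈ 487344 · 9.9229030e-08 ≈ 0.04836.
Since α = 3/2 > 1, p = c/n^{3/2} = o(1/n) is below the triangle threshold p ~ 1/n. Asymptotically E[X] ~ (c³/6)·n^{3(1−α)} = (8³/6)·n^{-1.5} → 0, so by Markov's inequality G has no triangles w.h.p.

E[X] ≈ 0.04836; in regime p = Θ(1/n^{3/2}) E[X] tends to 0 (below the triangle threshold p ~ 1/n).


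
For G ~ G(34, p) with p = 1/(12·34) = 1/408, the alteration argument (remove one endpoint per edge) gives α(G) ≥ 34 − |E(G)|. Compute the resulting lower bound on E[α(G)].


E[|E(G)|] = C(34, 2)·p = 561 · (1/408) = 11/8.
E[α(G)] ≥ n − E[|E(G)|] = 34 − 11/8 = 261/8.
Numerically: ≈ 32.6250.
(This is only a lower bound; the true E[α(G)] may be larger.)

E[α(G)] ≥ 261/8 ≈ 32.6250.


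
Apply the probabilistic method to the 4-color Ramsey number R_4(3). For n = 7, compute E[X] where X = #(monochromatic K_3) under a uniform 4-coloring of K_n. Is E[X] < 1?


E[X] = C(7, 3) · 4^{1 − 3} = 35 · 4^{−2} = 35/16.
As a reduced fraction: E[X] = 35/16 ≈ 2.188.
Is E[X] < 1? NO.
Since E[X] ≥ 1, the first-moment bound is inconclusive at n = 7; it does NOT by itself certify R_4(3) > 7.

E[X] = 35/16 ≈ 2.188; E[X] ≥ 1; first-moment method inconclusive here.


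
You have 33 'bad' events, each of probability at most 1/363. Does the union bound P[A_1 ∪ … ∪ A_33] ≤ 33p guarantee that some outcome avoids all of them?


Union bound: P[∪_{i=1}^{33} A_i] ≤ Σ_i P[A_i] ≤ 33·p = 33·(1/363) = 1/11.
Numerically: 1/11 ≈ 0.0909.
Is 1/11 < 1? YES.
Since P[∪ A_i] ≤ 1/11 < 1, the complement has P[∩ A_i^c] ≥ 1 − 1/11 = 10/11 > 0, so some outcome avoids every A_i.

33·p = 1/11 ≈ 0.0909; existence CERTIFIED by the union bound.


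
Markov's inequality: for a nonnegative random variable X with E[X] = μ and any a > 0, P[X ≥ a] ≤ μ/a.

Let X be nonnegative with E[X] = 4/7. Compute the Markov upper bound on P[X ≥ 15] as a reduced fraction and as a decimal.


μ = E[X] = 4/7, a = 15.
Markov: P[X ≥ 15] ≤ μ/a = (4/7)/15 = 4/105.
Numerically: ≈ 0.03810.
(Since a = 15 > μ = 0.57143, the bound 4/105 is < 1 and informative.)

P[X ≥ 15] ≤ 4/105 ≈ 0.03810.


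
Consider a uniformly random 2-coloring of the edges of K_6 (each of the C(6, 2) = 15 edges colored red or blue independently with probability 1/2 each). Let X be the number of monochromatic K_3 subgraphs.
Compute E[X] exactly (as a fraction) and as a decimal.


Let X = Σ_S X_S over the C(6, 3) = 20 subsets S of size 3, where X_S = 1 if the K_3 on S is monochromatic.
For a fixed S, the K_3 on S has C(3, 2) = 3 edges. P[all 3 edges red] = (1/2)^3, and likewise for blue, so P[monochromatic] = 2·(1/2)^3 = 2^{1 − 3} = 1/4.
By linearity of expectation: E[X] = C(6, 3) · 2^{1 − 3} = 20 · 1/4 = 5.
Numerically: E[X] ≈ 5.000000.

E[X] = C(6,3)·2^(1−C(3,2)) = 5 ≈ 5.000000.


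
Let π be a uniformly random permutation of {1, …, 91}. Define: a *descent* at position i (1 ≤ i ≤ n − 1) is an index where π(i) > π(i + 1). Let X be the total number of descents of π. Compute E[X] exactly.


Write X = Σ X_I over i = 1, …, 90, with X_I the indicator of one descent.
There are 90 indicators.
For each fixed i, the pair (π(i), π(i+1)) is a uniformly random ordered pair of distinct values from {1, …, 91}; by symmetry P[π(i) > π(i+1)] = 1/2.
By linearity: E[X] = 90 · (1/2) = (91 − 1) · (1/2) = 45 ≈ 45.0000.

E[X] = 45 = 45.0000.


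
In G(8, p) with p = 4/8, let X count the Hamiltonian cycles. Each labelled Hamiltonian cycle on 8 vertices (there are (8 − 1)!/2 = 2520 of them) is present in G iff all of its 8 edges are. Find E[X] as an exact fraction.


K_8 has (8 − 1)!/2 = 2520 labelled Hamiltonian cycles.
For each such Hamiltonian cycle H, let X_H = 1 if all 8 edges of H are present in G. Then P[X_H = 1] = p^{8} = (1/2)^{8} = 1/256.
By linearity: E[X] = Σ_H E[X_H] = 2520 · p^{8} = 2520 · 1/256 = 315/32.
Numerically: E[X] ≈ 9.84.

E[X] = 2520 · (1/2)^{8} = 315/32 ≈ 9.84.


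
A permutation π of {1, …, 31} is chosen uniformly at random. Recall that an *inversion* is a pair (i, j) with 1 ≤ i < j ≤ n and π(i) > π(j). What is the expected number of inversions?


Write X = Σ X_I over the C(31, 2) = 465 pairs i < j, with X_I the indicator of one inversion.
There are 465 indicators.
For each fixed pair i < j, the values π(i) and π(j) are two distinct elements of {1, …, 31} in uniformly random order; by symmetry P[π(i) > π(j)] = 1/2.
By linearity: E[X] = 465 · (1/2) = C(31, 2) · (1/2) = 465/2 = 465/2 ≈ 232.500000.

E[X] = 465/2 = 232.500000.


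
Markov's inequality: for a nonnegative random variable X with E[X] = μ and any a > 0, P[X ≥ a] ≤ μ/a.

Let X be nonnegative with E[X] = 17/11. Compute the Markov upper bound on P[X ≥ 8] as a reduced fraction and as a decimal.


μ = E[X] = 17/11, a = 8.
Markov: P[X ≥ 8] ≤ μ/a = (17/11)/8 = 17/88.
Numerically: ≈ 0.193.
(Since a = 8 > μ = 1.545, the bound 17/88 is < 1 and informative.)

P[X ≥ 8] ≤ 17/88 ≈ 0.193.


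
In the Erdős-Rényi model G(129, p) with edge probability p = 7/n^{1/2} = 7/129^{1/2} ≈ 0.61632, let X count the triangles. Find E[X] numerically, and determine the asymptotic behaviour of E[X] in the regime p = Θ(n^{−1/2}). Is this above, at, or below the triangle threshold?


Number of potential triangles: C(129, 3) = 349504.
Each occurs with probability p³ ≈ (0.61632)³ ≈ 2.3410439e-01.
By linearity: E[X] = C(129, 3)·p³ ≈ 349504 · 2.3410439e-01 ≈ 81820.42012.
Since α = 1/2 < 1, p = c/n^{1/2} ≫ 1/n is above the triangle threshold p ~ 1/n. Asymptotically E[X] ~ (c³/6)·n^{3(1−α)} = (7³/6)·n^{1.5} → ∞; triangles are abundant w.h.p.

E[X] ≈ 81820.42012; in regime p = Θ(1/n^{1/2}) E[X] diverges (above the triangle threshold p ~ 1/n).


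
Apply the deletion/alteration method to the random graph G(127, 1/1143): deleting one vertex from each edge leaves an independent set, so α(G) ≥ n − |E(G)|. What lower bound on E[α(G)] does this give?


E[|E(G)|] = C(127, 2)·p = 8001 · (1/1143) = 7.
E[α(G)] ≥ n − E[|E(G)|] = 127 − 7 = 120.
Numerically: ≈ 120.00000.
(This is only a lower bound; the true E[α(G)] may be larger.)

E[α(G)] ≥ 120 ≈ 120.00000.


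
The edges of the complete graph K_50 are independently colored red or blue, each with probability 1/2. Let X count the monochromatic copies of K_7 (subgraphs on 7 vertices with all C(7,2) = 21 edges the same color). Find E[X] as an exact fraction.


Let X = Σ_S X_S over the C(50, 7) = 99884400 subsets S of size 7, where X_S = 1 if the K_7 on S is monochromatic.
For a fixed S, the K_7 on S has C(7, 2) = 21 edges. P[all 21 edges red] = (1/2)^21, and likewise for blue, so P[monochromatic] = 2·(1/2)^21 = 2^{1 − 21} = 1/1048576.
Summing: E[X] = C(50, 7) · 2^{1 − 21} = 99884400 · 1/1048576 = 6242775/65536.
Numerically: E[X] ≈ 95.257.

E[X] = C(50,7)·2^(1−C(7,2)) = 6242775/65536 ≈ 95.257.


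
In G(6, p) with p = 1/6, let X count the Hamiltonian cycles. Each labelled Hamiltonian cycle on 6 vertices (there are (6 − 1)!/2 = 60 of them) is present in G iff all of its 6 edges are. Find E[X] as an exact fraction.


K_6 has (6 − 1)!/2 = 60 labelled Hamiltonian cycles.
For each such Hamiltonian cycle H, let X_H = 1 if all 6 edges of H are present in G. Then P[X_H = 1] = p^{6} = (1/6)^{6} = 1/46656.
Summing the indicators: E[X] = Σ_H E[X_H] = 60 · p^{6} = 60 · 1/46656 = 5/3888.
Numerically: E[X] ≈ 0.001286.

E[X] = 60 · (1/6)^{6} = 5/3888 ≈ 0.001286.


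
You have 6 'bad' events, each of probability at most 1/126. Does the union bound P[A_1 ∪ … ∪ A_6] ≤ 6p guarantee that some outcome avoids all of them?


Union bound: P[∪_{i=1}^{6} A_i] ≤ Σ_i P[A_i] ≤ 6·p = 6·(1/126) = 1/21.
Numerically: 1/21 ≈ 0.0476.
Is 1/21 < 1? YES.
Since P[∪ A_i] ≤ 1/21 < 1, the complement has P[∩ A_i^c] ≥ 1 − 1/21 = 20/21 > 0, so some outcome avoids every A_i.

6·p = 1/21 ≈ 0.0476; existence CERTIFIED by the union bound.


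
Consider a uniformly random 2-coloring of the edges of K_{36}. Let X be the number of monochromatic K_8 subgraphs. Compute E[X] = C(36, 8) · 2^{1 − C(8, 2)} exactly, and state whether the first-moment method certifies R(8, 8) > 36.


E[X] = C(36, 8) · 2^{1 − 28} = 30260340 · 2^{−27} = 30260340/134217728.
As a reduced fraction: E[X] = 7565085/33554432 ≈ 0.2255.
Is E[X] < 1? YES.
Since E[X] < 1, there exists a 2-coloring of K_{36} with no monochromatic K_8; hence R(8, 8) > 36.

E[X] = 7565085/33554432 ≈ 0.2255; E[X] < 1, so R(8, 8) > 36.


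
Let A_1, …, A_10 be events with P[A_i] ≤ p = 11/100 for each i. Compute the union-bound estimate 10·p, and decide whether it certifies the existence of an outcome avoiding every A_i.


Union bound: P[∪_{i=1}^{10} A_i] ≤ Σ_i P[A_i] ≤ 10·p = 10·(11/100) = 11/10.
Numerically: 11/10 ≈ 1.100.
Is 11/10 < 1? NO.
Since the bound 11/10 is ≥ 1, the union bound is uninformative here; it does NOT by itself certify existence.

10·p = 11/10 ≈ 1.100; existence NOT certified by the union bound.


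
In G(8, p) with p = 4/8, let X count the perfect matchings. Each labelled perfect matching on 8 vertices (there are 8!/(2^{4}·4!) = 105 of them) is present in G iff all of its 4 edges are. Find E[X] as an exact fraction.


K_8 has 8!/(2^{4}·4!) = 105 labelled perfect matchings.
For each such perfect matching H, let X_H = 1 if all 4 edges of H are present in G. Then P[X_H = 1] = p^{4} = (1/2)^{4} = 1/16.
Summing the indicators: E[X] = Σ_H E[X_H] = 105 · p^{4} = 105 · 1/16 = 105/16.
Numerically: E[X] ≈ 6.562.

E[X] = 105 · (1/2)^{4} = 105/16 ≈ 6.562.


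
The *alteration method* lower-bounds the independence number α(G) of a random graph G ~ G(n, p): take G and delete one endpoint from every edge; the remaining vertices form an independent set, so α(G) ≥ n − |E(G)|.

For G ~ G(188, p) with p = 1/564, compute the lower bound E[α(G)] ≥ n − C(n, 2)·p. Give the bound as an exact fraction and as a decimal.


E[|E(G)|] = C(188, 2)·p = 17578 · (1/564) = 187/6.
E[α(G)] ≥ n − E[|E(G)|] = 188 − 187/6 = 941/6.
Numerically: ≈ 156.83333.
(This is only a lower bound; the true E[α(G)] may be larger.)

E[α(G)] ≥ 941/6 ≈ 156.83333.


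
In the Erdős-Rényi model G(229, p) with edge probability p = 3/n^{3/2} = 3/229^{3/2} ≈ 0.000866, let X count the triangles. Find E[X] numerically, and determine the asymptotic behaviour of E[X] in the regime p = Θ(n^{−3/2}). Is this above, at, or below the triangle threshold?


Number of potential triangles: C(229, 3) = 1975354.
Each occurs with probability p³ ≈ (0.000866)³ ≈ 6.48790e-10.
By linearity: E[X] = C(229, 3)·p³ ≈ 1975354 · 6.48790e-10 ≈ 0.001.
Since α = 3/2 > 1, p = c/n^{3/2} = o(1/n) is below the triangle threshold p ~ 1/n. Asymptotically E[X] ~ (c³/6)·n^{3(1−α)} = (3³/6)·n^{-1.5} → 0, so by Markov's inequality G has no triangles w.h.p.

E[X] ≈ 0.001; in regime p = Θ(1/n^{3/2}) E[X] tends to 0 (below the triangle threshold p ~ 1/n).


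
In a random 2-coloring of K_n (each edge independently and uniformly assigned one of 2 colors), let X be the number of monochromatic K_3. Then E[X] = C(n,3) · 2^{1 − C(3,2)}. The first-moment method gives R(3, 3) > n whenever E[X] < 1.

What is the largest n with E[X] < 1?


We need C(n, 3) · 2^{1 − 3} < 1, i.e. C(n, 3) < 2^{3 − 1} = 4.
Check values of n near the boundary:
  n = 3: C(3, 3) = 1; 1 < 4? YES
  n = 4: C(4, 3) = 4; 4 < 4? NO
The largest n with C(n, 3) < 4 is n = 3 (where E[X] = 1/4 ≈ 0.2500). Hence R(3, 3) > 3, i.e. R(3, 3) ≥ 4.

Largest n = 3; hence R(3, 3) > 3.


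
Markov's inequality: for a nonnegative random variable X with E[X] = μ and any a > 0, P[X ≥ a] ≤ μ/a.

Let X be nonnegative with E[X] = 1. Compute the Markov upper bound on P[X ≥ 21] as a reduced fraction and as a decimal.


μ = E[X] = 1, a = 21.
Markov: P[X ≥ 21] ≤ μ/a = (1)/21 = 1/21.
Numerically: ≈ 0.047619.
(Since a = 21 > μ = 1.000000, the bound 1/21 is < 1 and informative.)

P[X ≥ 21] ≤ 1/21 ≈ 0.047619.


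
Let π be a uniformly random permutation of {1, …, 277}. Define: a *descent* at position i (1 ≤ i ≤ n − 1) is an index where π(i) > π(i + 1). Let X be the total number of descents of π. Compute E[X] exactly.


Write X = Σ X_I over i = 1, …, 276, with X_I the indicator of one descent.
There are 276 indicators.
For each fixed i, the pair (π(i), π(i+1)) is a uniformly random ordered pair of distinct values from {1, …, 277}; by symmetry P[π(i) > π(i+1)] = 1/2.
By linearity: E[X] = 276 · (1/2) = (277 − 1) · (1/2) = 138 ≈ 138.000.

E[X] = 138 = 138.000.


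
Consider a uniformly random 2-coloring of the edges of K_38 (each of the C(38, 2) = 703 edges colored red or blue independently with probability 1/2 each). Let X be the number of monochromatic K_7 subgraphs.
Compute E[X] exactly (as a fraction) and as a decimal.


Let X = Σ_S X_S over the C(38, 7) = 12620256 subsets S of size 7, where X_S = 1 if the K_7 on S is monochromatic.
For a fixed S, the K_7 on S has C(7, 2) = 21 edges. P[all 21 edges red] = (1/2)^21, and likewise for blue, so P[monochromatic] = 2·(1/2)^21 = 2^{1 − 21} = 1/1048576.
By linearity: E[X] = C(38, 7) · 2^{1 − 21} = 12620256 · 1/1048576 = 394383/32768.
Numerically: E[X] ≈ 12.03561.

E[X] = C(38,7)·2^(1−C(7,2)) = 394383/32768 ≈ 12.03561.


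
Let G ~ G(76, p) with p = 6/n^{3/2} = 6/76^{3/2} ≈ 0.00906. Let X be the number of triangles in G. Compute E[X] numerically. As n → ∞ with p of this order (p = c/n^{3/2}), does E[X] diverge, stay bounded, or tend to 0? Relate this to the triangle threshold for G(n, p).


Number of potential triangles: C(76, 3) = 70300.
Each occurs with probability p³ ≈ (0.00906)³ ≈ 7.42664e-07.
By linearity: E[X] = C(76, 3)·p³ ≈ 70300 · 7.42664e-07 ≈ 0.052.
Since α = 3/2 > 1, p = c/n^{3/2} = o(1/n) is below the triangle threshold p ~ 1/n. Asymptotically E[X] ~ (c³/6)·n^{3(1−α)} = (6³/6)·n^{-1.5} → 0, so by Markov's inequality G has no triangles w.h.p.

E[X] ≈ 0.052; in regime p = Θ(1/n^{3/2}) E[X] tends to 0 (below the triangle threshold p ~ 1/n).


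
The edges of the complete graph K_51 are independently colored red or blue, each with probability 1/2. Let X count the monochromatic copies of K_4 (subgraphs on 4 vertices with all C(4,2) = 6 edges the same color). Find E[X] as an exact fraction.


Let X = Σ_S X_S over the C(51, 4) = 249900 subsets S of size 4, where X_S = 1 if the K_4 on S is monochromatic.
For a fixed S, the K_4 on S has C(4, 2) = 6 edges. P[all 6 edges red] = (1/2)^6, and likewise for blue, so P[monochromatic] = 2·(1/2)^6 = 2^{1 − 6} = 1/32.
Summing: E[X] = C(51, 4) · 2^{1 − 6} = 249900 · 1/32 = 62475/8.
Numerically: E[X] ≈ 7809.3750.

E[X] = C(51,4)·2^(1−C(4,2)) = 62475/8 ≈ 7809.3750.


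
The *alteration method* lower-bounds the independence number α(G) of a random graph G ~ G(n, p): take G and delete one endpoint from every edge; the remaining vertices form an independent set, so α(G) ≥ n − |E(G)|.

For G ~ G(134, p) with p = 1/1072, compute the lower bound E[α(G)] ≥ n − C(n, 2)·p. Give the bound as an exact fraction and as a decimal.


E[|E(G)|] = C(134, 2)·p = 8911 · (1/1072) = 133/16.
E[α(G)] ≥ n − E[|E(G)|] = 134 − 133/16 = 2011/16.
Numerically: ≈ 125.688.
(This is only a lower bound; the true E[α(G)] may be larger.)

E[α(G)] ≥ 2011/16 ≈ 125.688.


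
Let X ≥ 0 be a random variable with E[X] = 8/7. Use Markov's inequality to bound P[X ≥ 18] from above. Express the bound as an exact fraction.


μ = E[X] = 8/7, a = 18.
Markov: P[X ≥ 18] ≤ μ/a = (8/7)/18 = 4/63.
Numerically: ≈ 0.063492.
(Since a = 18 > μ = 1.142857, the bound 4/63 is < 1 and informative.)

P[X ≥ 18] ≤ 4/63 ≈ 0.063492.


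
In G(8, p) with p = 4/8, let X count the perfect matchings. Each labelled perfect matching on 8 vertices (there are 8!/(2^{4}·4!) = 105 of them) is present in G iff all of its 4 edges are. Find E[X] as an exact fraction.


K_8 has 8!/(2^{4}·4!) = 105 labelled perfect matchings.
For each such perfect matching H, let X_H = 1 if all 4 edges of H are present in G. Then P[X_H = 1] = p^{4} = (1/2)^{4} = 1/16.
By linearity: E[X] = Σ_H E[X_H] = 105 · p^{4} = 105 · 1/16 = 105/16.
Numerically: E[X] ≈ 6.562.

E[X] = 105 · (1/2)^{4} = 105/16 ≈ 6.562.


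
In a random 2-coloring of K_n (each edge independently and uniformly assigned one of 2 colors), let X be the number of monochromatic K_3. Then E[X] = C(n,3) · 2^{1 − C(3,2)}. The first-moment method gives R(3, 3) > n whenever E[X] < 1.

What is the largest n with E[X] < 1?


We need C(n, 3) · 2^{1 − 3} < 1, i.e. C(n, 3) < 2^{3 − 1} = 4.
Check values of n near the boundary:
  n = 3: C(3, 3) = 1; 1 < 4? YES
  n = 4: C(4, 3) = 4; 4 < 4? NO
The largest n with C(n, 3) < 4 is n = 3 (where E[X] = 1/4 ≈ 0.2500). Hence R(3, 3) > 3, i.e. R(3, 3) ≥ 4.

Largest n = 3; hence R(3, 3) > 3.


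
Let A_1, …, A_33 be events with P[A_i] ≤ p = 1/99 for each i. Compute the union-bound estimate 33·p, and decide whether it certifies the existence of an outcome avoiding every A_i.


Union bound: P[∪_{i=1}^{33} A_i] ≤ Σ_i P[A_i] ≤ 33·p = 33·(1/99) = 1/3.
Numerically: 1/3 ≈ 0.333.
Is 1/3 < 1? YES.
Since P[∪ A_i] ≤ 1/3 < 1, the complement has P[∩ A_i^c] ≥ 1 − 1/3 = 2/3 > 0, so some outcome avoids every A_i.

33·p = 1/3 ≈ 0.333; existence CERTIFIED by the union bound.


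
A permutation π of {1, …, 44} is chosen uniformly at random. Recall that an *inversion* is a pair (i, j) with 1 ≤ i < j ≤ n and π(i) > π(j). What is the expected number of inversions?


Write X = Σ X_I over the C(44, 2) = 946 pairs i < j, with X_I the indicator of one inversion.
There are 946 indicators.
For each fixed pair i < j, the values π(i) and π(j) are two distinct elements of {1, …, 44} in uniformly random order; by symmetry P[π(i) > π(j)] = 1/2.
By linearity: E[X] = 946 · (1/2) = C(44, 2) · (1/2) = 946/2 = 473 ≈ 473.00000.

E[X] = 473 = 473.00000.


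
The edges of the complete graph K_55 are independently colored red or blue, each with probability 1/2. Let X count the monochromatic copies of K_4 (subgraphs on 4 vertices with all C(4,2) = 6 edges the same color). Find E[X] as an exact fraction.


Let X = Σ_S X_S over the C(55, 4) = 341055 subsets S of size 4, where X_S = 1 if the K_4 on S is monochromatic.
For a fixed S, the K_4 on S has C(4, 2) = 6 edges. P[all 6 edges red] = (1/2)^6, and likewise for blue, so P[monochromatic] = 2·(1/2)^6 = 2^{1 − 6} = 1/32.
By linearity of expectation: E[X] = C(55, 4) · 2^{1 − 6} = 341055 · 1/32 = 341055/32.
Numerically: E[X] ≈ 10657.9688.

E[X] = C(55,4)·2^(1−C(4,2)) = 341055/32 ≈ 10657.9688.


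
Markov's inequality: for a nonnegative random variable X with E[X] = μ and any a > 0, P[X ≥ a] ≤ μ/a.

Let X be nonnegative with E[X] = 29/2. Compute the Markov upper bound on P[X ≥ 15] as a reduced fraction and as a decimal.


μ = E[X] = 29/2, a = 15.
Markov: P[X ≥ 15] ≤ μ/a = (29/2)/15 = 29/30.
Numerically: ≈ 0.9667.
(Since a = 15 > μ = 14.5000, the bound 29/30 is < 1 and informative.)

P[X ≥ 15] ≤ 29/30 ≈ 0.9667.


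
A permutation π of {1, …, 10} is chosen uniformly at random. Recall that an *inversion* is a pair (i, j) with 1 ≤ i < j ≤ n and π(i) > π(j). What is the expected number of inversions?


Write X = Σ X_I over the C(10, 2) = 45 pairs i < j, with X_I the indicator of one inversion.
There are 45 indicators.
For each fixed pair i < j, the values π(i) and π(j) are two distinct elements of {1, …, 10} in uniformly random order; by symmetry P[π(i) > π(j)] = 1/2.
By linearity: E[X] = 45 · (1/2) = C(10, 2) · (1/2) = 45/2 = 45/2 ≈ 22.500000.

E[X] = 45/2 = 22.500000.


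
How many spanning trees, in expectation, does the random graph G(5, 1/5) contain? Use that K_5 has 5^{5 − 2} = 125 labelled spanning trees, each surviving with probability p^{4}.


K_5 has 5^{5 − 2} = 125 labelled spanning trees.
For each such spanning tree H, let X_H = 1 if all 4 edges of H are present in G. Then P[X_H = 1] = p^{4} = (1/5)^{4} = 1/625.
By linearity of expectation: E[X] = Σ_H E[X_H] = 125 · p^{4} = 125 · 1/625 = 1/5.
Numerically: E[X] ≈ 0.2.

E[X] = 125 · (1/5)^{4} = 1/5 ≈ 0.2.


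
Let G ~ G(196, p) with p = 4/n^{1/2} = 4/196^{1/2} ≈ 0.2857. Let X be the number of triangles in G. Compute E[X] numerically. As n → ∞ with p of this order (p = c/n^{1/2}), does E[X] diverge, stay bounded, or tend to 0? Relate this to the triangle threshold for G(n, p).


Number of potential triangles: C(196, 3) = 1235780.
Each occurs with probability p³ ≈ (0.2857)³ ≈ 2.332362e-02.
By linearity: E[X] = C(196, 3)·p³ ≈ 1235780 · 2.332362e-02 ≈ 28822.8571.
Since α = 1/2 < 1, p = c/n^{1/2} ≫ 1/n is above the triangle threshold p ~ 1/n. Asymptotically E[X] ~ (c³/6)·n^{3(1−α)} = (4³/6)·n^{1.5} → ∞; triangles are abundant w.h.p.

E[X] ≈ 28822.8571; in regime p = Θ(1/n^{1/2}) E[X] diverges (above the triangle threshold p ~ 1/n).


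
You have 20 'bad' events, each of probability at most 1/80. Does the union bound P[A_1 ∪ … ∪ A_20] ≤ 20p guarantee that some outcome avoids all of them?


Union bound: P[∪_{i=1}^{20} A_i] ≤ Σ_i P[A_i] ≤ 20·p = 20·(1/80) = 1/4.
Numerically: 1/4 ≈ 0.250.
Is 1/4 < 1? YES.
Since P[∪ A_i] ≤ 1/4 < 1, the complement has P[∩ A_i^c] ≥ 1 − 1/4 = 3/4 > 0, so some outcome avoids every A_i.

20·p = 1/4 ≈ 0.250; existence CERTIFIED by the union bound.


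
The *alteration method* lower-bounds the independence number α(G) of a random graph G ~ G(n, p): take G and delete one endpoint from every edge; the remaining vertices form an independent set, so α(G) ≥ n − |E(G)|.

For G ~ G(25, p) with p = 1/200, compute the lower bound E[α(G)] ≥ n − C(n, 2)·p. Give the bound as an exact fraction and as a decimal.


E[|E(G)|] = C(25, 2)·p = 300 · (1/200) = 3/2.
E[α(G)] ≥ n − E[|E(G)|] = 25 − 3/2 = 47/2.
Numerically: ≈ 23.50000.
(This is only a lower bound; the true E[α(G)] may be larger.)

E[α(G)] ≥ 47/2 ≈ 23.50000.


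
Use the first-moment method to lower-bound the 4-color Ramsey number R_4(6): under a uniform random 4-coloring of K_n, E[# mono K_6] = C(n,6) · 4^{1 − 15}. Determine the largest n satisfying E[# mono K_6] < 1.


We need C(n, 6) · 4^{1 − 15} < 1, i.e. C(n, 6) < 4^{15 − 1} = 268435456.
Check values of n near the boundary:
  n = 74: C(74, 6) = 185250786; 185250786 < 268435456? YES
  n = 75: C(75, 6) = 201359550; 201359550 < 268435456? YES
  n = 76: C(76, 6) = 218618940; 218618940 < 268435456? YES
  n = 77: C(77, 6) = 237093780; 237093780 < 268435456? YES
  n = 78: C(78, 6) = 256851595; 256851595 < 268435456? YES
  n = 79: C(79, 6) = 277962685; 277962685 < 268435456? NO
  n = 80: C(80, 6) = 300500200; 300500200 < 268435456? NO
The largest n with C(n, 6) < 268435456 is n = 78 (where E[X] = 256851595/268435456 ≈ 0.95685). Hence R_4(6) > 78, i.e. R_4(6) ≥ 79.

Largest n = 78; hence R_4(6) > 78.


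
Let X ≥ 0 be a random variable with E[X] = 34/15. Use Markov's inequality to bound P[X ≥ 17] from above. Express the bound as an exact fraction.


μ = E[X] = 34/15, a = 17.
Markov: P[X ≥ 17] ≤ μ/a = (34/15)/17 = 2/15.
Numerically: ≈ 0.1333.
(Since a = 17 > μ = 2.2667, the bound 2/15 is < 1 and informative.)

P[X ≥ 17] ≤ 2/15 ≈ 0.1333.


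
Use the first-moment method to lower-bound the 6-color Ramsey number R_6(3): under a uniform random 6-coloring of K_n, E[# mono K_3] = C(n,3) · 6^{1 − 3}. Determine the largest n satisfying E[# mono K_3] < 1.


We need C(n, 3) · 6^{1 − 3} < 1, i.e. C(n, 3) < 6^{3 − 1} = 36.
Check values of n near the boundary:
  n = 4: C(4, 3) = 4; 4 < 36? YES
  n = 5: C(5, 3) = 10; 10 < 36? YES
  n = 6: C(6, 3) = 20; 20 < 36? YES
  n = 7: C(7, 3) = 35; 35 < 36? YES
  n = 8: C(8, 3) = 56; 56 < 36? NO
  n = 9: C(9, 3) = 84; 84 < 36? NO
  n = 10: C(10, 3) = 120; 120 < 36? NO
The largest n with C(n, 3) < 36 is n = 7 (where E[X] = 35/36 ≈ 0.9722). Hence R_6(3) > 7, i.e. R_6(3) ≥ 8.

Largest n = 7; hence R_6(3) > 7.


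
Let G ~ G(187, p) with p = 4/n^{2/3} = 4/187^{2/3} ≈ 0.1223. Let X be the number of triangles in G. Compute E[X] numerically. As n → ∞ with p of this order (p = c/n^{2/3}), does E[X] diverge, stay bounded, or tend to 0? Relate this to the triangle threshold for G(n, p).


Number of potential triangles: C(187, 3) = 1072445.
Each occurs with probability p³ ≈ (0.1223)³ ≈ 1.830192e-03.
By linearity: E[X] = C(187, 3)·p³ ≈ 1072445 · 1.830192e-03 ≈ 1962.7807.
Since α = 2/3 < 1, p = c/n^{2/3} ≫ 1/n is above the triangle threshold p ~ 1/n. Asymptotically E[X] ~ (c³/6)·n^{3(1−α)} = (4³/6)·n^{1} → ∞; triangles are abundant w.h.p.

E[X] ≈ 1962.7807; in regime p = Θ(1/n^{2/3}) E[X] diverges (above the triangle threshold p ~ 1/n).


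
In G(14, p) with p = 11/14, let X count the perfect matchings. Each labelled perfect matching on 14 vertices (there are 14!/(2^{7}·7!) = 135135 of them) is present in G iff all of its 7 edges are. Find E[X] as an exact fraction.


K_14 has 14!/(2^{7}·7!) = 135135 labelled perfect matchings.
For each such perfect matching H, let X_H = 1 if all 7 edges of H are present in G. Then P[X_H = 1] = p^{7} = (11/14)^{7} = 19487171/105413504.
By linearity: E[X] = Σ_H E[X_H] = 135135 · p^{7} = 135135 · 19487171/105413504 = 376199836155/15059072.
Numerically: E[X] ≈ 2.5e+04.

E[X] = 135135 · (11/14)^{7} = 376199836155/15059072 ≈ 2.5e+04.


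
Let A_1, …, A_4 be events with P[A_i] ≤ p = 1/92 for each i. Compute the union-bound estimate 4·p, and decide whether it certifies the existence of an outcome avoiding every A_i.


Union bound: P[∪_{i=1}^{4} A_i] ≤ Σ_i P[A_i] ≤ 4·p = 4·(1/92) = 1/23.
Numerically: 1/23 ≈ 0.043.
Is 1/23 < 1? YES.
Since P[∪ A_i] ≤ 1/23 < 1, the complement has P[∩ A_i^c] ≥ 1 − 1/23 = 22/23 > 0, so some outcome avoids every A_i.

4·p = 1/23 ≈ 0.043; existence CERTIFIED by the union bound.


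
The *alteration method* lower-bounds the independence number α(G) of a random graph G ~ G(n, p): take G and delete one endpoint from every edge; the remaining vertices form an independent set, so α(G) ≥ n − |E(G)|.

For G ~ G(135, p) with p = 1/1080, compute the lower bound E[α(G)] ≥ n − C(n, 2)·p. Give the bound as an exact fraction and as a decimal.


E[|E(G)|] = C(135, 2)·p = 9045 · (1/1080) = 67/8.
E[α(G)] ≥ n − E[|E(G)|] = 135 − 67/8 = 1013/8.
Numerically: ≈ 126.625000.
(This is only a lower bound; the true E[α(G)] may be larger.)

E[α(G)] ≥ 1013/8 ≈ 126.625000.


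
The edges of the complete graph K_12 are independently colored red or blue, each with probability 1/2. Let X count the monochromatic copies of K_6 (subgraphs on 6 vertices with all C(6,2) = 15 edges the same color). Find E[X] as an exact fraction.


Let X = Σ_S X_S over the C(12, 6) = 924 subsets S of size 6, where X_S = 1 if the K_6 on S is monochromatic.
For a fixed S, the K_6 on S has C(6, 2) = 15 edges. P[all 15 edges red] = (1/2)^15, and likewise for blue, so P[monochromatic] = 2·(1/2)^15 = 2^{1 − 15} = 1/16384.
By linearity of expectation: E[X] = C(12, 6) · 2^{1 − 15} = 924 · 1/16384 = 231/4096.
Numerically: E[X] ≈ 0.056396.

E[X] = C(12,6)·2^(1−C(6,2)) = 231/4096 ≈ 0.056396.


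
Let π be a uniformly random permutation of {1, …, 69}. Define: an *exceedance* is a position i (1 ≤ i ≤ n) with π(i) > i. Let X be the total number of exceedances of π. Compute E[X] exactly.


Write X = Σ_{i=1}^{69} X_i, where X_i = 1_{π(i) > i}.
For each fixed i, π(i) is uniform over {1, …, 69} (marginal of a uniform permutation), so P[π(i) > i] = (n − i)/n. Summing: Σ_{i=1}^{69} (n − i)/n = (0 + 1 + … + 68)/69 = 69(69 − 1)/(2·69) = (69 − 1)/2.
Hence E[X] = Σ_{i=1}^{69} (69 − i)/69 = 34 ≈ 34.000.

E[X] = 34 = 34.000.


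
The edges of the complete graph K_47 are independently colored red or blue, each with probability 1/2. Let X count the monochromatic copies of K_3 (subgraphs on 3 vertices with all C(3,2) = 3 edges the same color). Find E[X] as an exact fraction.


Let X = Σ_S X_S over the C(47, 3) = 16215 subsets S of size 3, where X_S = 1 if the K_3 on S is monochromatic.
For a fixed S, the K_3 on S has C(3, 2) = 3 edges. P[all 3 edges red] = (1/2)^3, and likewise for blue, so P[monochromatic] = 2·(1/2)^3 = 2^{1 − 3} = 1/4.
Summing: E[X] = C(47, 3) · 2^{1 − 3} = 16215 · 1/4 = 16215/4.
Numerically: E[X] ≈ 4053.750000.

E[X] = C(47,3)·2^(1−C(3,2)) = 16215/4 ≈ 4053.750000.


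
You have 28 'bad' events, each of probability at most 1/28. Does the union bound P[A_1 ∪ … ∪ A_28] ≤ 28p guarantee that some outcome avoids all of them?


Union bound: P[∪_{i=1}^{28} A_i] ≤ Σ_i P[A_i] ≤ 28·p = 28·(1/28) = 1.
Numerically: 1 ≈ 1.000.
Is 1 < 1? NO.
Since the bound 1 is ≥ 1, the union bound is uninformative here; it does NOT by itself certify existence.

28·p = 1 ≈ 1.000; existence NOT certified by the union bound.


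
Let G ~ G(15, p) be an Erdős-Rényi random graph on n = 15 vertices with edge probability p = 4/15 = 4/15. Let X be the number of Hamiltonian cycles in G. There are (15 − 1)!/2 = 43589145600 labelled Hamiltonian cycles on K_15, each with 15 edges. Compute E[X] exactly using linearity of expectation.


K_15 has (15 − 1)!/2 = 43589145600 labelled Hamiltonian cycles.
For each such Hamiltonian cycle H, let X_H = 1 if all 15 edges of H are present in G. Then P[X_H = 1] = p^{15} = (4/15)^{15} = 1073741824/437893890380859375.
By linearity of expectation: E[X] = Σ_H E[X_H] = 43589145600 · p^{15} = 43589145600 · 1073741824/437893890380859375 = 7704277975826432/72081298828125.
Numerically: E[X] ≈ 106.9.

E[X] = 43589145600 · (4/15)^{15} = 7704277975826432/72081298828125 ≈ 106.9.


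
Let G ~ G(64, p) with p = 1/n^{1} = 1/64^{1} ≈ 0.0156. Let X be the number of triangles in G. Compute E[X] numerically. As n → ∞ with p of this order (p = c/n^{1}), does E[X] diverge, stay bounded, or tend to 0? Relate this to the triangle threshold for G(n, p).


Number of potential triangles: C(64, 3) = 41664.
Each occurs with probability p³ ≈ (0.0156)³ ≈ 3.81470e-06.
By linearity: E[X] = C(64, 3)·p³ ≈ 41664 · 3.81470e-06 ≈ 0.159.
Here α = 1, so p = 1/n is exactly at the triangle threshold p ~ 1/n. Asymptotically E[X] → c³/6 = 1³/6 = 1/6 ≈ 0.167, a bounded constant. In this regime the triangle count is asymptotically Poisson(c³/6).

E[X] ≈ 0.159; in regime p = Θ(1/n^{1}) E[X] stays bounded (at the triangle threshold p ~ 1/n).


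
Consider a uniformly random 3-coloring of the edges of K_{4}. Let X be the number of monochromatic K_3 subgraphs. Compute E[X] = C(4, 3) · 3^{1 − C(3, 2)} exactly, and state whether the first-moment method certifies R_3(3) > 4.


E[X] = C(4, 3) · 3^{1 − 3} = 4 · 3^{−2} = 4/9.
As a reduced fraction: E[X] = 4/9 ≈ 0.444.
Is E[X] < 1? YES.
Since E[X] < 1, there exists a 3-coloring of K_{4} with no monochromatic K_3; hence R_3(3) > 4.

E[X] = 4/9 ≈ 0.444; E[X] < 1, so R_3(3) > 4.


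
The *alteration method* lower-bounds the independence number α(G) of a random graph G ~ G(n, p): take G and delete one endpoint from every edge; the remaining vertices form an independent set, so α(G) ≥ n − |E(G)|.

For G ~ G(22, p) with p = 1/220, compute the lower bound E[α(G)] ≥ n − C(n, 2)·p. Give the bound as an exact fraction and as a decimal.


E[|E(G)|] = C(22, 2)·p = 231 · (1/220) = 21/20.
E[α(G)] ≥ n − E[|E(G)|] = 22 − 21/20 = 419/20.
Numerically: ≈ 20.950.
(This is only a lower bound; the true E[α(G)] may be larger.)

E[α(G)] ≥ 419/20 ≈ 20.950.


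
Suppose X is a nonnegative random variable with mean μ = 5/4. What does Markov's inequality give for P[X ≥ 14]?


μ = E[X] = 5/4, a = 14.
Markov: P[X ≥ 14] ≤ μ/a = (5/4)/14 = 5/56.
Numerically: ≈ 0.08929.
(Since a = 14 > μ = 1.25000, the bound 5/56 is < 1 and informative.)

P[X ≥ 14] ≤ 5/56 ≈ 0.08929.


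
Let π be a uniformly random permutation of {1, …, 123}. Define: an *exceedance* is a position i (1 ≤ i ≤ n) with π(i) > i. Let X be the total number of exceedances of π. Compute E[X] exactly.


Write X = Σ_{i=1}^{123} X_i, where X_i = 1_{π(i) > i}.
For each fixed i, π(i) is uniform over {1, …, 123} (marginal of a uniform permutation), so P[π(i) > i] = (n − i)/n. Summing: Σ_{i=1}^{123} (n − i)/n = (0 + 1 + … + 122)/123 = 123(123 − 1)/(2·123) = (123 − 1)/2.
Hence E[X] = Σ_{i=1}^{123} (123 − i)/123 = 61 ≈ 61.0000.

E[X] = 61 = 61.0000.


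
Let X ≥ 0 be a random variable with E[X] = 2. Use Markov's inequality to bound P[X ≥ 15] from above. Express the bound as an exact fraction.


μ = E[X] = 2, a = 15.
Markov: P[X ≥ 15] ≤ μ/a = (2)/15 = 2/15.
Numerically: ≈ 0.133.
(Since a = 15 > μ = 2.000, the bound 2/15 is < 1 and informative.)

P[X ≥ 15] ≤ 2/15 ≈ 0.133.


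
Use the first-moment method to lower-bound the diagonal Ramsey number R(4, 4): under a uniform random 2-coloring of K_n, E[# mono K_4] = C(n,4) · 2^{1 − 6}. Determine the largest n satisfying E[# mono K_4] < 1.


We need C(n, 4) · 2^{1 − 6} < 1, i.e. C(n, 4) < 2^{6 − 1} = 32.
Check values of n near the boundary:
  n = 4: C(4, 4) = 1; 1 < 32? YES
  n = 5: C(5, 4) = 5; 5 < 32? YES
  n = 6: C(6, 4) = 15; 15 < 32? YES
  n = 7: C(7, 4) = 35; 35 < 32? NO
The largest n with C(n, 4) < 32 is n = 6 (where E[X] = 15/32 ≈ 0.4687500). Hence R(4, 4) > 6, i.e. R(4, 4) ≥ 7.

Largest n = 6; hence R(4, 4) > 6.


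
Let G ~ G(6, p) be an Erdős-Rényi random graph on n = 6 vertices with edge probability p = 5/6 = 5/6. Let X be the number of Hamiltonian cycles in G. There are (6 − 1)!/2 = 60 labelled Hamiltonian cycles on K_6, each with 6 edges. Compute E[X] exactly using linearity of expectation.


K_6 has (6 − 1)!/2 = 60 labelled Hamiltonian cycles.
For each such Hamiltonian cycle H, let X_H = 1 if all 6 edges of H are present in G. Then P[X_H = 1] = p^{6} = (5/6)^{6} = 15625/46656.
By linearity: E[X] = Σ_H E[X_H] = 60 · p^{6} = 60 · 15625/46656 = 78125/3888.
Numerically: E[X] ≈ 20.09.

E[X] = 60 · (5/6)^{6} = 78125/3888 ≈ 20.09.


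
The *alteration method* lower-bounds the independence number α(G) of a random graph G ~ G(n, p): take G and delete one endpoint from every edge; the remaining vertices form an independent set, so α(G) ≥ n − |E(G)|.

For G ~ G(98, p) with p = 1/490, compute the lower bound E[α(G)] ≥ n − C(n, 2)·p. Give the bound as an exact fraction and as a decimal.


E[|E(G)|] = C(98, 2)·p = 4753 · (1/490) = 97/10.
E[α(G)] ≥ n − E[|E(G)|] = 98 − 97/10 = 883/10.
Numerically: ≈ 88.300000.
(This is only a lower bound; the true E[α(G)] may be larger.)

E[α(G)] ≥ 883/10 ≈ 88.300000.


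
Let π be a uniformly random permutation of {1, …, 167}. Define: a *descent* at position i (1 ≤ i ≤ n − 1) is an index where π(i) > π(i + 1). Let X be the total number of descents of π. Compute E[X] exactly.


Write X = Σ X_I over i = 1, …, 166, with X_I the indicator of one descent.
There are 166 indicators.
For each fixed i, the pair (π(i), π(i+1)) is a uniformly random ordered pair of distinct values from {1, …, 167}; by symmetry P[π(i) > π(i+1)] = 1/2.
By linearity: E[X] = 166 · (1/2) = (167 − 1) · (1/2) = 83 ≈ 83.000.

E[X] = 83 = 83.000.


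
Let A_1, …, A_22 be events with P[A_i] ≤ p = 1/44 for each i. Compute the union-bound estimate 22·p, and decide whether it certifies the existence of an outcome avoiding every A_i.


Union bound: P[∪_{i=1}^{22} A_i] ≤ Σ_i P[A_i] ≤ 22·p = 22·(1/44) = 1/2.
Numerically: 1/2 ≈ 0.5000000.
Is 1/2 < 1? YES.
Since P[∪ A_i] ≤ 1/2 < 1, the complement has P[∩ A_i^c] ≥ 1 − 1/2 = 1/2 > 0, so some outcome avoids every A_i.

22·p = 1/2 ≈ 0.5000000; existence CERTIFIED by the union bound.
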